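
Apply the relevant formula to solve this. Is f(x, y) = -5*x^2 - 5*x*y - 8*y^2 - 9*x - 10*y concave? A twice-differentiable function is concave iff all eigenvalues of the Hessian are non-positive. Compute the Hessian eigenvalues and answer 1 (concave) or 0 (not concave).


The Hessian of f(x,y) = -5*x^2 - 5*x*y - 8*y^2 - 9*x - 10*y is:
H = [[-10, -5], [-5, -16]]
Trace = -10 - 16 = -26
Determinant = -10*-16 - (-5)^2 = 135
Discriminant = (-26)^2 - 4*135 = 136.0
Eigenvalues: lambda_1 = -18.831, lambda_2 = -7.169
The function is concave.

1


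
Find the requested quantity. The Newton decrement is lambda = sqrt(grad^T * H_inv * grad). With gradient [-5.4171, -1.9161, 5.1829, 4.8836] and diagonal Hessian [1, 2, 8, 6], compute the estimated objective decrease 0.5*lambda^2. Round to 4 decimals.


Step 1: H is diagonal, so H^(-1) * g = [-5.4171, -0.9581, 0.6479, 0.8139].
Step 2: g^T H^(-1) g = sum_i g_i^2 / H_ii
  = (-5.4171)^2/1 + (-1.9161)^2/2 + (5.1829)^2/8 + (4.8836)^2/6
  = 29.345 + 1.8357 + 3.3578 + 3.9749 = 38.5134
Step 3: Objective decrease = 0.5 * g^T H^(-1) g = 19.2567


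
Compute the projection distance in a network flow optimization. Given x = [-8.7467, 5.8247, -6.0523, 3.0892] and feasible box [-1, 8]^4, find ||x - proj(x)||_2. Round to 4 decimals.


Project each component onto [-1, 8].
clip(-8.7467) = -1.0, clip(5.8247) = 5.8247, clip(-6.0523) = -1.0, clip(3.0892) = 3.0892
Projection = [-1.0, 5.8247, -1.0, 3.0892]
Squared diffs: [60.0114, 0.0, 25.5257, 0.0]
Distance = sqrt(85.5371) = 9.2486


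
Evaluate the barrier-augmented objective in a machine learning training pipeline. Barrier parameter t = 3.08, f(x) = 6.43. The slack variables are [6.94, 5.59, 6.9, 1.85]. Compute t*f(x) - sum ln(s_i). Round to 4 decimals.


Step 1: Compute log-barrier.
ln values: [1.9373, 1.721, 1.9315, 0.6152]
phi = -(1.9373 + 1.721 + 1.9315 + 0.6152) = -6.205
Step 2: Compute augmented objective.
t*f(x) = 3.08*6.43 = 19.8044
Total = 19.8044 - 6.205 = 13.5994


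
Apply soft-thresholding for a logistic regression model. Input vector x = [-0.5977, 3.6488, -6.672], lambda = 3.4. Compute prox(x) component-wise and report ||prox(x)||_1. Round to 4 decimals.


Soft-thresholding with lambda = 3.4:
prox(-0.5977) = sign(-0.5977)*max(|-0.5977| - 3.4, 0) = 0.0
prox(3.6488) = sign(3.6488)*max(|3.6488| - 3.4, 0) = 0.2488
prox(-6.672) = sign(-6.672)*max(|-6.672| - 3.4, 0) = -3.272
prox(x) = [0.0, 0.2488, -3.272]
||prox(x)||_1 = 0.0 + 0.2488 + 3.272 = 3.5208


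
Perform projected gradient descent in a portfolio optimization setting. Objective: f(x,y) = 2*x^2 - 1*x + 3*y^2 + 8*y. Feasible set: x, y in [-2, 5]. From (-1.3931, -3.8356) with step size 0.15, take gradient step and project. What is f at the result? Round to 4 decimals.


Step 1: Compute gradient at (-1.3931, -3.8356).
grad_x = 2*2*-1.3931 - 1 = -6.5724
grad_y = 2*3*-3.8356 + 8 = -15.0136
Step 2: Gradient step.
x_raw = -1.3931 - 0.15*-6.5724 = -0.4072
y_raw = -3.8356 - 0.15*-15.0136 = -1.5836
Step 3: Project onto [-2, 5].
x_proj = clip(-0.4072) = -0.4072
y_proj = clip(-1.5836) = -1.5836
Step 4: Evaluate f.
f(-0.4072, -1.5836) = -4.4066


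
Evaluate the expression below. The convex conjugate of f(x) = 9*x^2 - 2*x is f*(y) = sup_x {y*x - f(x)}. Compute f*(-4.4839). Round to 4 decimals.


f*(y) = sup_x {y*x - a*x^2 - b*x} = sup_x {(y-b)*x - a*x^2}
FOC: (y - b) - 2a*x = 0 => x* = (y - b)/(2a)
x* = (-4.4839 + 2)/(2*9) = -0.138
f*(-4.4839) = (y-b)^2/(4a) = (-4.4839 + 2)^2/(4*9)
= 6.1698/36 = 0.1714


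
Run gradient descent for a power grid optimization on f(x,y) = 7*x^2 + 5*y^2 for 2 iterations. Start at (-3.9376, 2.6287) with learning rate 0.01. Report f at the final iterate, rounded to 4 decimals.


Gradient descent on f(x,y) = 7*x^2 + 5*y^2.
Starting point: (-3.9376, 2.6287), alpha = 0.01
Step 1: grad_x = 2*7*-3.9376 = -55.1264, grad_y = 2*5*2.6287 = 26.287
  x_1 = -3.9376 - 0.01*-55.1264 = -3.3863
  y_1 = 2.6287 - 0.01*26.287 = 2.3658
Step 2: grad_x = 2*7*-3.3863 = -47.4087, grad_y = 2*5*2.3658 = 23.6583
  x_2 = -3.3863 - 0.01*-47.4087 = -2.9122
  y_2 = 2.3658 - 0.01*23.6583 = 2.1292
f(-2.9122, 2.1292) = 7*(-2.9122)^2 + 5*2.1292^2 = 82.0368


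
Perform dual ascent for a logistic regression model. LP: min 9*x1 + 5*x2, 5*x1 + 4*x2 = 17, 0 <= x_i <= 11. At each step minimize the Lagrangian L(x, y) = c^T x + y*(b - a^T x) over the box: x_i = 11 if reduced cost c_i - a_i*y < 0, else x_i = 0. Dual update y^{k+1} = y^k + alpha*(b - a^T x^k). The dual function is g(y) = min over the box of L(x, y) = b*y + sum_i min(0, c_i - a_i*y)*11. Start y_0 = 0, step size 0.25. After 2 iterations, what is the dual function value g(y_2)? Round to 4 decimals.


Dual ascent for LP: min 9*x1 + 5*x2, 5*x1 + 4*x2 = 17, 0 <= x_i <= 11
Step 1: y^k = 0.0, reduced costs: (9.0, 5.0)
  x^k = (0.0, 0.0), subgradient = b - a^T x = 17.0
  y^{k+1} = 0.0 + 0.25*17.0 = 4.25
Step 2: y^k = 4.25, reduced costs: (-12.25, -12.0)
  x^k = (11.0, 11.0), subgradient = b - a^T x = -82.0
  y^{k+1} = 4.25 + 0.25*-82.0 = -16.25
Dual objective at y_2 = -16.25: reduced costs (90.25, 70.0), box minimizer x = (0.0, 0.0)
g(y_2) = b*y + (c1 - a1*y)*x1 + (c2 - a2*y)*x2 = 17*(-16.25) + 90.25*0.0 + 70.0*0.0 = -276.25 + 0.0 + 0.0 = -276.25


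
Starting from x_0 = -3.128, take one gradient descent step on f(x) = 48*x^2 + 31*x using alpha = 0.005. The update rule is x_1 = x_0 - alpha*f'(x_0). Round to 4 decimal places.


We compute the gradient at x_0 and apply the update.
f'(x) = 96*x + 31
f'(-3.128) = 96*-3.128 + 31 = -269.288
x_1 = -3.128 - 0.005*-269.288 = -1.7816


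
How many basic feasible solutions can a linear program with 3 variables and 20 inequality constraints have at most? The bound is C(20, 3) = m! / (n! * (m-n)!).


Each vertex corresponds to some choice of n active constraints out of m, so the number of vertices is at most C(m, n) = m! / (n!(m-n)!).
m = 20, n = 3
Numerator: 20 * 19 * 18
Denominator: 3! = 6
C(20, 3) = 1140


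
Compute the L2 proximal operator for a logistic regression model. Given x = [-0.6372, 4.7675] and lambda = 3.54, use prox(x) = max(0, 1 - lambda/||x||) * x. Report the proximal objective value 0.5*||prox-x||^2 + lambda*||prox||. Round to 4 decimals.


Step 1: Compute ||x||.
||x|| = 4.8099
Step 2: Compute scaling factor.
scale = max(0, 1 - 3.54/4.8099) = 0.264
Step 3: prox(x) = [-0.1682, 1.2587]
||prox(x)|| = 1.2699
Step 4: Proximal objective.
0.5*||prox-x||^2 = 6.2658
lambda*||prox|| = 4.4954
Total = 10.7612


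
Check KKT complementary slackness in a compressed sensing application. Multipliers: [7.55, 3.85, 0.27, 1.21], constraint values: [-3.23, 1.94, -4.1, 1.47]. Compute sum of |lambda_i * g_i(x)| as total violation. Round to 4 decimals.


KKT complementary slackness check:
lambda_1 * g_1 = 7.55 * -3.23 = -24.3865
lambda_2 * g_2 = 3.85 * 1.94 = 7.469
lambda_3 * g_3 = 0.27 * -4.1 = -1.107
lambda_4 * g_4 = 1.21 * 1.47 = 1.7787
Total violation = 24.3865 + 7.469 + 1.107 + 1.7787 = 34.7412


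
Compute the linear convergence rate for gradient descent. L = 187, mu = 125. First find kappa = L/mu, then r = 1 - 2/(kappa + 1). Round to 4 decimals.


Step 1: Compute the condition number.
kappa = L/mu = 187/125 = 1.496
Step 2: Compute the convergence rate.
r = 1 - 2/(kappa + 1) = 1 - 2*mu/(L + mu) = (L - mu)/(L + mu) = 62/312 = 0.1987


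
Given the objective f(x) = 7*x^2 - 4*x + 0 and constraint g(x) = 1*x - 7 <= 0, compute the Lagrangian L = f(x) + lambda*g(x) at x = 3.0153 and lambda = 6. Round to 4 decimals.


Step 1: Evaluate f(x).
f(3.0153) = 7*3.0153^2 - 4*3.0153 + 0 = 51.583
Step 2: Evaluate g(x).
g(3.0153) = 1*3.0153 - 7 = -3.9847
Step 3: Compute Lagrangian.
L = 51.583 + 6*-3.9847 = 27.6748


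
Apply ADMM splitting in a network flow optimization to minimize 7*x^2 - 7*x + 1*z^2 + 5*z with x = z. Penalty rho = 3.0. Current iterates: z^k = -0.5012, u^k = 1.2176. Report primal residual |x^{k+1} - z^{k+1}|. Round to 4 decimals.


ADMM iteration with rho = 3.0, z^k = -0.5012, u^k = 1.2176
Step 1: x-update.
Minimize 7*x^2 - 7*x + (3.0/2)*(x + 0.5012 + 1.2176)^2
FOC: (2*7 + 3.0)*x = 7 + 3.0*(-0.5012 - 1.2176)
x^{k+1} = 0.1084
Step 2: z-update.
Minimize 1*z^2 + 5*z + (3.0/2)*(0.1084 - z + 1.2176)^2
FOC: (2*1 + 3.0)*z = -5 + 3.0*(0.1084 + 1.2176)
z^{k+1} = -0.2044
Step 3: u-update.
u^{k+1} = 1.2176 + 0.1084 + 0.2044 = 1.5304
Step 4: Primal residual = |0.1084 + 0.2044| = 0.3128


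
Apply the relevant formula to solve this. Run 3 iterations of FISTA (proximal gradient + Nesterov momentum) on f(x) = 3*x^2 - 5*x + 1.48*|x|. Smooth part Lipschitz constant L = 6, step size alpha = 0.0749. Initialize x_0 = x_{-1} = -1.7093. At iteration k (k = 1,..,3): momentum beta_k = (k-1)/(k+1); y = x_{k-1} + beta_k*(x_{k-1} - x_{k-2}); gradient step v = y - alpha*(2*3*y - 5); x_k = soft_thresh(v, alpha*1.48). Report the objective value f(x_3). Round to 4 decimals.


FISTA on f(x) = 3*x^2 - 5*x + 1.48*|x|
L = 6, alpha = 0.0749
Iteration 1: beta = 0.0, y = -1.7093 + 0.0*(-1.7093 + 1.7093) = -1.7093
  grad(y) = -15.2558, v = y - alpha*grad = -0.5666
  prox(v) = soft_thresh(-0.5666, 0.1109) = -0.4558
Iteration 2: beta = 0.3333, y = -0.4558 + 0.3333*(-0.4558 + 1.7093) = -0.038
  grad(y) = -5.2277, v = y - alpha*grad = 0.3536
  prox(v) = soft_thresh(0.3536, 0.1109) = 0.2428
Iteration 3: beta = 0.5, y = 0.2428 + 0.5*(0.2428 + 0.4558) = 0.592
  grad(y) = -1.4479, v = y - alpha*grad = 0.7005
  prox(v) = soft_thresh(0.7005, 0.1109) = 0.5896
f(x_3) = 3*0.5896^2 - 5*0.5896 + 1.48*|0.5896| = -1.0325


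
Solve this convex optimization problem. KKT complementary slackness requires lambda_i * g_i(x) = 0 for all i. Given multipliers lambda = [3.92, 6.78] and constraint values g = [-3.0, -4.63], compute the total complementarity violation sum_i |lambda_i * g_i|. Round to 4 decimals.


KKT complementary slackness check:
lambda_1 * g_1 = 3.92 * -3.0 = -11.76
lambda_2 * g_2 = 6.78 * -4.63 = -31.3914
Total violation = 11.76 + 31.3914 = 43.1514


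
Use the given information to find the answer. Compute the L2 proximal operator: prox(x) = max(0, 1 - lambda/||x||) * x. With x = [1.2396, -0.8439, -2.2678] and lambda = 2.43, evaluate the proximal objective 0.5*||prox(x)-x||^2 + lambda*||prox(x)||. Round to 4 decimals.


Step 1: Compute ||x||.
||x|| = 2.7188
Step 2: Compute scaling factor.
scale = max(0, 1 - 2.43/2.7188) = 0.1062
Step 3: prox(x) = [0.1317, -0.0896, -0.2409]
||prox(x)|| = 0.2888
Step 4: Proximal objective.
0.5*||prox-x||^2 = 2.9525
lambda*||prox|| = 0.7018
Total = 3.6542


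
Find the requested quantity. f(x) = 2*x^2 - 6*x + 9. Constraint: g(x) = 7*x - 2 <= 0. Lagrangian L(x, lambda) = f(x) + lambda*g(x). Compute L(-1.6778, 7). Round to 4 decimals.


Step 1: Evaluate f(x).
f(-1.6778) = 2*(-1.6778)^2 - 6*(-1.6778) + 9 = 24.6968
Step 2: Evaluate g(x).
g(-1.6778) = 7*-1.6778 - 2 = -13.7446
Step 3: Compute Lagrangian.
L = 24.6968 + 7*-13.7446 = -71.5154


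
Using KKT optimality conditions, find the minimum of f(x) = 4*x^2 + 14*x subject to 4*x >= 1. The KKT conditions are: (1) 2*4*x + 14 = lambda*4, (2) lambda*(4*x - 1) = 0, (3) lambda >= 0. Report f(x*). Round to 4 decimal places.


Step 1: Try lambda = 0 (constraint inactive).
x_unc = -14/(2*4) = -1.75
Check: 4*-1.75 = -7.0 < 1 -- violated!
Step 2: Constraint must be active: 4*x = 1
x* = 1/4 = 0.25
lambda = (2*4*0.25 + 14)/4 = 4.0
Step 3: Compute optimal value.
f(x*) = 4*0.25^2 + 14*0.25 = 3.75


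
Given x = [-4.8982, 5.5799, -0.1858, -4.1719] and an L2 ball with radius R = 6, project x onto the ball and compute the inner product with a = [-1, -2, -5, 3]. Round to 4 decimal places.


Step 1: Compute ||x|| (intermediates to 6 decimals).
||x|| = sqrt((-4.8982)^2 + 5.5799^2 + (-0.1858)^2 + (-4.1719)^2) = 8.518622
Step 2: Project.
Since ||x|| > R, scale = R/||x|| = 6/8.518622 = 0.704339, proj(x) = scale * x
proj(x) = [-3.449993, 3.930141, -0.130866, -2.938432]
Step 3: Dot product.
a^T * proj(x) = -1*(-3.449993) - 2*3.930141 - 5*(-0.130866) + 3*(-2.938432) = -12.5713


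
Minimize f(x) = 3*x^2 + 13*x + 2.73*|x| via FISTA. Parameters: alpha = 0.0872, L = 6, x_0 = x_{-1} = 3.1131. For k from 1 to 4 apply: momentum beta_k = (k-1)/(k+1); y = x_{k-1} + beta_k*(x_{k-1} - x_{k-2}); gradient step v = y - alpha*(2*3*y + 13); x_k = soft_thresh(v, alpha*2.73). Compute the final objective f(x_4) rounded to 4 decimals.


FISTA on f(x) = 3*x^2 + 13*x + 2.73*|x|
L = 6, alpha = 0.0872
Iteration 1: beta = 0.0, y = 3.1131 + 0.0*(3.1131 - 3.1131) = 3.1131
  grad(y) = 31.6786, v = y - alpha*grad = 0.3507
  prox(v) = soft_thresh(0.3507, 0.2381) = 0.1127
Iteration 2: beta = 0.3333, y = 0.1127 + 0.3333*(0.1127 - 3.1131) = -0.8875
  grad(y) = 7.6752, v = y - alpha*grad = -1.5567
  prox(v) = soft_thresh(-1.5567, 0.2381) = -1.3187
Iteration 3: beta = 0.5, y = -1.3187 + 0.5*(-1.3187 - 0.1127) = -2.0344
  grad(y) = 0.7938, v = y - alpha*grad = -2.1036
  prox(v) = soft_thresh(-2.1036, 0.2381) = -1.8655
Iteration 4: beta = 0.6, y = -1.8655 + 0.6*(-1.8655 + 1.3187) = -2.1936
  grad(y) = -0.1618, v = y - alpha*grad = -2.1795
  prox(v) = soft_thresh(-2.1795, 0.2381) = -1.9415
f(x_4) = 3*(-1.9415)^2 + 13*(-1.9415) + 2.73*|-1.9415| = -8.631


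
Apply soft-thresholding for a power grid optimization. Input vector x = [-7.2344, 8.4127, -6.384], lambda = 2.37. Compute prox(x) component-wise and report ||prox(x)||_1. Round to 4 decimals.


Soft-thresholding with lambda = 2.37:
prox(-7.2344) = sign(-7.2344)*max(|-7.2344| - 2.37, 0) = -4.8644
prox(8.4127) = sign(8.4127)*max(|8.4127| - 2.37, 0) = 6.0427
prox(-6.384) = sign(-6.384)*max(|-6.384| - 2.37, 0) = -4.014
prox(x) = [-4.8644, 6.0427, -4.014]
||prox(x)||_1 = 4.8644 + 6.0427 + 4.014 = 14.9211


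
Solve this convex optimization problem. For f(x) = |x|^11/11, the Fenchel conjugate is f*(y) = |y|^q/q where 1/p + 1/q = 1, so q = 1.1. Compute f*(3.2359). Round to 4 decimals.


The conjugate exponent q satisfies 1/p + 1/q = 1.
p = 11, so q = 11/(11 - 1) = 1.1
|y|^q = 3.2359^1.1 = 3.6391
f*(3.2359) = 3.6391 / 1.1 = 3.3083


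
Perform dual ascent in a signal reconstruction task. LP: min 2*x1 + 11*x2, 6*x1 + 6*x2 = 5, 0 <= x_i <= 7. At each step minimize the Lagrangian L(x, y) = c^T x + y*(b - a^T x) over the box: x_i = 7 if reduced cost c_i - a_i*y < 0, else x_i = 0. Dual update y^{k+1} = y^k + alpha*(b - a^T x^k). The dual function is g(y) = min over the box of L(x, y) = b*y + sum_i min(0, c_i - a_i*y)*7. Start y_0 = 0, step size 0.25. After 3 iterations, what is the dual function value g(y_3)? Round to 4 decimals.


Dual ascent for LP: min 2*x1 + 11*x2, 6*x1 + 6*x2 = 5, 0 <= x_i <= 7
Step 1: y^k = 0.0, reduced costs: (2.0, 11.0)
  x^k = (0.0, 0.0), subgradient = b - a^T x = 5.0
  y^{k+1} = 0.0 + 0.25*5.0 = 1.25
Step 2: y^k = 1.25, reduced costs: (-5.5, 3.5)
  x^k = (7.0, 0.0), subgradient = b - a^T x = -37.0
  y^{k+1} = 1.25 + 0.25*-37.0 = -8.0
Step 3: y^k = -8.0, reduced costs: (50.0, 59.0)
  x^k = (0.0, 0.0), subgradient = b - a^T x = 5.0
  y^{k+1} = -8.0 + 0.25*5.0 = -6.75
Dual objective at y_3 = -6.75: reduced costs (42.5, 51.5), box minimizer x = (0.0, 0.0)
g(y_3) = b*y + (c1 - a1*y)*x1 + (c2 - a2*y)*x2 = 5*(-6.75) + 42.5*0.0 + 51.5*0.0 = -33.75 + 0.0 + 0.0 = -33.75


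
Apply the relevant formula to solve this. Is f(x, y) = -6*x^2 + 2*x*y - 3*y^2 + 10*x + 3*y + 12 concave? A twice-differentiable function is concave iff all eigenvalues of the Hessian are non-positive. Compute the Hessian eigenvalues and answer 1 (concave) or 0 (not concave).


The Hessian of f(x,y) = -6*x^2 + 2*x*y - 3*y^2 + 10*x + 3*y + 12 is:
H = [[-12, 2], [2, -6]]
Trace = -12 - 6 = -18
Determinant = -12*-6 - (2)^2 = 68
Discriminant = (-18)^2 - 4*68 = 52.0
Eigenvalues: lambda_1 = -12.6056, lambda_2 = -5.3944
The function is concave.

1


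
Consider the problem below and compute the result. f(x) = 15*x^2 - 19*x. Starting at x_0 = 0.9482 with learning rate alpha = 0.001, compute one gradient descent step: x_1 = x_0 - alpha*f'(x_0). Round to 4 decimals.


We compute the gradient at x_0 and apply the update.
f'(x) = 30*x - 19
f'(0.9482) = 30*0.9482 - 19 = 9.446
x_1 = 0.9482 - 0.001*9.446 = 0.9388


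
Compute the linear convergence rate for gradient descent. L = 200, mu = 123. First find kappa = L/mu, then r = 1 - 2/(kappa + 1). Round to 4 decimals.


Step 1: Compute the condition number.
kappa = L/mu = 200/123 = 1.626
Step 2: Compute the convergence rate.
r = 1 - 2/(kappa + 1) = 1 - 2*mu/(L + mu) = (L - mu)/(L + mu) = 77/323 = 0.2384


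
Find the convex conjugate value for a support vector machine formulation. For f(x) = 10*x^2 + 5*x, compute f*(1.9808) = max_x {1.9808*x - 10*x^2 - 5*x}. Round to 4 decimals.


f*(y) = sup_x {y*x - a*x^2 - b*x} = sup_x {(y-b)*x - a*x^2}
FOC: (y - b) - 2a*x = 0 => x* = (y - b)/(2a)
x* = (1.9808 - 5)/(2*10) = -0.151
f*(1.9808) = (y-b)^2/(4a) = (1.9808 - 5)^2/(4*10)
= 9.1156/40 = 0.2279


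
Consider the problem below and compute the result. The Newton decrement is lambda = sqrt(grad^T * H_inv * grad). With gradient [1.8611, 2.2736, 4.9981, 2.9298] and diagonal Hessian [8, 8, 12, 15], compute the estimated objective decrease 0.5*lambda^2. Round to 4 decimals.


Step 1: H is diagonal, so H^(-1) * g = [0.2326, 0.2842, 0.4165, 0.1953].
Step 2: g^T H^(-1) g = sum_i g_i^2 / H_ii
  = (1.8611)^2/8 + (2.2736)^2/8 + (4.9981)^2/12 + (2.9298)^2/15
  = 0.433 + 0.6462 + 2.0818 + 0.5722 = 3.7331
Step 3: Objective decrease = 0.5 * g^T H^(-1) g = 1.8666


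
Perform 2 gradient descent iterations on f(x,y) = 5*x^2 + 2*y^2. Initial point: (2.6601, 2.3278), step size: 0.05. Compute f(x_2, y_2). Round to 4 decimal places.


Gradient descent on f(x,y) = 5*x^2 + 2*y^2.
Starting point: (2.6601, 2.3278), alpha = 0.05
Step 1: grad_x = 2*5*2.6601 = 26.601, grad_y = 2*2*2.3278 = 9.3112
  x_1 = 2.6601 - 0.05*26.601 = 1.3301
  y_1 = 2.3278 - 0.05*9.3112 = 1.8622
Step 2: grad_x = 2*5*1.3301 = 13.3005, grad_y = 2*2*1.8622 = 7.449
  x_2 = 1.3301 - 0.05*13.3005 = 0.665
  y_2 = 1.8622 - 0.05*7.449 = 1.4898
f(0.665, 1.4898) = 5*0.665^2 + 2*1.4898^2 = 6.6503


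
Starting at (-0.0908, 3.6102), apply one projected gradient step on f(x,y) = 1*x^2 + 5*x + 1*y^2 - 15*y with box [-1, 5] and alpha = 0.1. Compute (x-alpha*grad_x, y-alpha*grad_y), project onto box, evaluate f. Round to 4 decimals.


Step 1: Compute gradient at (-0.0908, 3.6102).
grad_x = 2*1*-0.0908 + 5 = 4.8184
grad_y = 2*1*3.6102 - 15 = -7.7796
Step 2: Gradient step.
x_raw = -0.0908 - 0.1*4.8184 = -0.5726
y_raw = 3.6102 - 0.1*-7.7796 = 4.3882
Step 3: Project onto [-1, 5].
x_proj = clip(-0.5726) = -0.5726
y_proj = clip(4.3882) = 4.3882
Step 4: Evaluate f.
f(-0.5726, 4.3882) = -49.1017


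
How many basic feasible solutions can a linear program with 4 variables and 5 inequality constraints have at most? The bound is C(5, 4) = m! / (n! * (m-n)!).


Each vertex corresponds to some choice of n active constraints out of m, so the number of vertices is at most C(m, n) = m! / (n!(m-n)!).
m = 5, n = 4
Numerator: 5 * 4 * 3 * 2
Denominator: 4! = 24
C(5, 4) = 5


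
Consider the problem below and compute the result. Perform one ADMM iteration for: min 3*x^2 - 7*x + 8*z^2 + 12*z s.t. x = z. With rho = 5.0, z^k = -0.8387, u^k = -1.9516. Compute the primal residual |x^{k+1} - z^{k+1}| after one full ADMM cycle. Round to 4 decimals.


ADMM iteration with rho = 5.0, z^k = -0.8387, u^k = -1.9516
Step 1: x-update.
Minimize 3*x^2 - 7*x + (5.0/2)*(x + 0.8387 - 1.9516)^2
FOC: (2*3 + 5.0)*x = 7 + 5.0*(-0.8387 + 1.9516)
x^{k+1} = 1.1422
Step 2: z-update.
Minimize 8*z^2 + 12*z + (5.0/2)*(1.1422 - z - 1.9516)^2
FOC: (2*8 + 5.0)*z = -12 + 5.0*(1.1422 - 1.9516)
z^{k+1} = -0.7641
Step 3: u-update.
u^{k+1} = -1.9516 + 1.1422 + 0.7641 = -0.0452
Step 4: Primal residual = |1.1422 + 0.7641| = 1.9064


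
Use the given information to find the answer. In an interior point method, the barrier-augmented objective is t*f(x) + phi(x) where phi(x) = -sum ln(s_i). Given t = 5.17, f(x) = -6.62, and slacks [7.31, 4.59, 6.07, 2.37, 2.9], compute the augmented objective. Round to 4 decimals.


Step 1: Compute log-barrier.
ln values: [1.9892, 1.5239, 1.8034, 0.8629, 1.0647]
phi = -(1.9892 + 1.5239 + 1.8034 + 0.8629 + 1.0647) = -7.2441
Step 2: Compute augmented objective.
t*f(x) = 5.17*-6.62 = -34.2254
Total = -34.2254 - 7.2441 = -41.4695


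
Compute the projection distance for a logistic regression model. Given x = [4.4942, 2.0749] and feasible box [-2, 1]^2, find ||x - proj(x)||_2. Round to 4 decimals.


Project each component onto [-2, 1].
clip(4.4942) = 1.0, clip(2.0749) = 1.0
Projection = [1.0, 1.0]
Squared diffs: [12.2094, 1.1554]
Distance = sqrt(13.3648) = 3.6558


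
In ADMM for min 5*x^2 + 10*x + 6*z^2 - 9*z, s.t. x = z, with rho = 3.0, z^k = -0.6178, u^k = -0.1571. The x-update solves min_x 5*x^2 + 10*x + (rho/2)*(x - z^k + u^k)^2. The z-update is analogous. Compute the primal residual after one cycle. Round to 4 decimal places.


ADMM iteration with rho = 3.0, z^k = -0.6178, u^k = -0.1571
Step 1: x-update.
Minimize 5*x^2 + 10*x + (3.0/2)*(x + 0.6178 - 0.1571)^2
FOC: (2*5 + 3.0)*x = -10 + 3.0*(-0.6178 + 0.1571)
x^{k+1} = -0.8755
Step 2: z-update.
Minimize 6*z^2 - 9*z + (3.0/2)*(-0.8755 - z - 0.1571)^2
FOC: (2*6 + 3.0)*z = 9 + 3.0*(-0.8755 - 0.1571)
z^{k+1} = 0.3935
Step 3: u-update.
u^{k+1} = -0.1571 - 0.8755 - 0.3935 = -1.4261
Step 4: Primal residual = |-0.8755 - 0.3935| = 1.269


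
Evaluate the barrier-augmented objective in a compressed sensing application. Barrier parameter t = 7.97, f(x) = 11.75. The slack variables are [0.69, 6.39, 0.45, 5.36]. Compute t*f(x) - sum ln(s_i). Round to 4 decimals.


Step 1: Compute log-barrier.
ln values: [-0.3711, 1.8547, -0.7985, 1.679]
phi = -(-0.3711 + 1.8547 - 0.7985 + 1.679) = -2.3641
Step 2: Compute augmented objective.
t*f(x) = 7.97*11.75 = 93.6475
Total = 93.6475 - 2.3641 = 91.2834


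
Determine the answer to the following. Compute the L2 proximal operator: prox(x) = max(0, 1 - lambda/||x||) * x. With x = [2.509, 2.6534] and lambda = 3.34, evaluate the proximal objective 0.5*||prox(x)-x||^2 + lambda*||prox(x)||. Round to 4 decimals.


Step 1: Compute ||x||.
||x|| = 3.6518
Step 2: Compute scaling factor.
scale = max(0, 1 - 3.34/3.6518) = 0.0854
Step 3: prox(x) = [0.2142, 0.2266]
||prox(x)|| = 0.3118
Step 4: Proximal objective.
0.5*||prox-x||^2 = 5.5778
lambda*||prox|| = 1.0414
Total = 6.6192


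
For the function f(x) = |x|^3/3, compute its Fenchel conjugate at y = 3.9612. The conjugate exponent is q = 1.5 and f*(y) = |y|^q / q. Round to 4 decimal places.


The conjugate exponent q satisfies 1/p + 1/q = 1.
p = 3, so q = 3/(3 - 1) = 1.5
|y|^q = 3.9612^1.5 = 7.8839
f*(3.9612) = 7.8839 / 1.5 = 5.2559


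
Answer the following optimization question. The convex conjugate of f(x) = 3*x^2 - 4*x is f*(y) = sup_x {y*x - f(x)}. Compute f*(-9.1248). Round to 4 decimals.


f*(y) = sup_x {y*x - a*x^2 - b*x} = sup_x {(y-b)*x - a*x^2}
FOC: (y - b) - 2a*x = 0 => x* = (y - b)/(2a)
x* = (-9.1248 + 4)/(2*3) = -0.8541
f*(-9.1248) = (y-b)^2/(4a) = (-9.1248 + 4)^2/(4*3)
= 26.2636/12 = 2.1886


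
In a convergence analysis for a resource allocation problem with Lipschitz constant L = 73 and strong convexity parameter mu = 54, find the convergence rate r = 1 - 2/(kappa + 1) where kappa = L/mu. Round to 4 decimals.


Step 1: Compute the condition number.
kappa = L/mu = 73/54 = 1.3519
Step 2: Compute the convergence rate.
r = 1 - 2/(kappa + 1) = 1 - 2*mu/(L + mu) = (L - mu)/(L + mu) = 19/127 = 0.1496


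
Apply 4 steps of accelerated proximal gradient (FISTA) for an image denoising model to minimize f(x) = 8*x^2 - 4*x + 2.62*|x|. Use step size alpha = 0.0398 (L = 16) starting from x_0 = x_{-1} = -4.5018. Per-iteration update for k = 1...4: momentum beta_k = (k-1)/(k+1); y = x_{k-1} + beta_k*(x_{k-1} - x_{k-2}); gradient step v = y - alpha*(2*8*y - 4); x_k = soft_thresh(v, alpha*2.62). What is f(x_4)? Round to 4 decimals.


FISTA on f(x) = 8*x^2 - 4*x + 2.62*|x|
L = 16, alpha = 0.0398
Iteration 1: beta = 0.0, y = -4.5018 + 0.0*(-4.5018 + 4.5018) = -4.5018
  grad(y) = -76.0288, v = y - alpha*grad = -1.4759
  prox(v) = soft_thresh(-1.4759, 0.1043) = -1.3716
Iteration 2: beta = 0.3333, y = -1.3716 + 0.3333*(-1.3716 + 4.5018) = -0.3282
  grad(y) = -9.2507, v = y - alpha*grad = 0.04
  prox(v) = soft_thresh(0.04, 0.1043) = 0.0
Iteration 3: beta = 0.5, y = 0.0 + 0.5*(0.0 + 1.3716) = 0.6858
  grad(y) = 6.9726, v = y - alpha*grad = 0.4083
  prox(v) = soft_thresh(0.4083, 0.1043) = 0.304
Iteration 4: beta = 0.6, y = 0.304 + 0.6*(0.304 - 0.0) = 0.4864
  grad(y) = 3.7825, v = y - alpha*grad = 0.3359
  prox(v) = soft_thresh(0.3359, 0.1043) = 0.2316
f(x_4) = 8*0.2316^2 - 4*0.2316 + 2.62*|0.2316| = 0.1095


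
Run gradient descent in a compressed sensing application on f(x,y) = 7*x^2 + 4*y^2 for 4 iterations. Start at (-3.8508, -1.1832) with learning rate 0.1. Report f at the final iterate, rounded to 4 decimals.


Gradient descent on f(x,y) = 7*x^2 + 4*y^2.
Starting point: (-3.8508, -1.1832), alpha = 0.1
Step 1: grad_x = 2*7*-3.8508 = -53.9112, grad_y = 2*4*-1.1832 = -9.4656
  x_1 = -3.8508 - 0.1*-53.9112 = 1.5403
  y_1 = -1.1832 - 0.1*-9.4656 = -0.2366
Step 2: grad_x = 2*7*1.5403 = 21.5645, grad_y = 2*4*-0.2366 = -1.8931
  x_2 = 1.5403 - 0.1*21.5645 = -0.6161
  y_2 = -0.2366 - 0.1*-1.8931 = -0.0473
Step 3: grad_x = 2*7*-0.6161 = -8.6258, grad_y = 2*4*-0.0473 = -0.3786
  x_3 = -0.6161 - 0.1*-8.6258 = 0.2465
  y_3 = -0.0473 - 0.1*-0.3786 = -0.0095
Step 4: grad_x = 2*7*0.2465 = 3.4503, grad_y = 2*4*-0.0095 = -0.0757
  x_4 = 0.2465 - 0.1*3.4503 = -0.0986
  y_4 = -0.0095 - 0.1*-0.0757 = -0.0019
f(-0.0986, -0.0019) = 7*(-0.0986)^2 + 4*(-0.0019)^2 = 0.068


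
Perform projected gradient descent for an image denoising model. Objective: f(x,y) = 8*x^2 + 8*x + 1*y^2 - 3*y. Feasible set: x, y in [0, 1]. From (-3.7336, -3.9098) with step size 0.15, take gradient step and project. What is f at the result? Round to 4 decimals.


Step 1: Compute gradient at (-3.7336, -3.9098).
grad_x = 2*8*-3.7336 + 8 = -51.7376
grad_y = 2*1*-3.9098 - 3 = -10.8196
Step 2: Gradient step.
x_raw = -3.7336 - 0.15*-51.7376 = 4.027
y_raw = -3.9098 - 0.15*-10.8196 = -2.2869
Step 3: Project onto [0, 1].
x_proj = clip(4.027) = 1.0
y_proj = clip(-2.2869) = 0.0
Step 4: Evaluate f.
f(1.0, 0.0) = 16.0


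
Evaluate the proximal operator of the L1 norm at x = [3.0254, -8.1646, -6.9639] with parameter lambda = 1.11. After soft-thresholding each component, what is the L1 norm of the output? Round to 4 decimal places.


Soft-thresholding with lambda = 1.11:
prox(3.0254) = sign(3.0254)*max(|3.0254| - 1.11, 0) = 1.9154
prox(-8.1646) = sign(-8.1646)*max(|-8.1646| - 1.11, 0) = -7.0546
prox(-6.9639) = sign(-6.9639)*max(|-6.9639| - 1.11, 0) = -5.8539
prox(x) = [1.9154, -7.0546, -5.8539]
||prox(x)||_1 = 1.9154 + 7.0546 + 5.8539 = 14.8239


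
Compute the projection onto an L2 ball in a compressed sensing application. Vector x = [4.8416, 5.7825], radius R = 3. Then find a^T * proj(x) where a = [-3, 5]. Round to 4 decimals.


Step 1: Compute ||x|| (intermediates to 6 decimals).
||x|| = sqrt(4.8416^2 + 5.7825^2) = 7.541777
Step 2: Project.
Since ||x|| > R, scale = R/||x|| = 3/7.541777 = 0.397784, proj(x) = scale * x
proj(x) = [1.925911, 2.300186]
Step 3: Dot product.
a^T * proj(x) = -3*1.925911 + 5*2.300186 = 5.7232


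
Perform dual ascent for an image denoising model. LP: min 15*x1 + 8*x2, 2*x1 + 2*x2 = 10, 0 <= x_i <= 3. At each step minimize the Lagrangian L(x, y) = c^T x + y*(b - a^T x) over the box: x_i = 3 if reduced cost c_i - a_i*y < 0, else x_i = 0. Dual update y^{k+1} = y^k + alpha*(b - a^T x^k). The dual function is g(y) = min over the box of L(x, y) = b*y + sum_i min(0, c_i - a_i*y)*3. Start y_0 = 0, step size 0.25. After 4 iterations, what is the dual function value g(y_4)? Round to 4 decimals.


Dual ascent for LP: min 15*x1 + 8*x2, 2*x1 + 2*x2 = 10, 0 <= x_i <= 3
Step 1: y^k = 0.0, reduced costs: (15.0, 8.0)
  x^k = (0.0, 0.0), subgradient = b - a^T x = 10.0
  y^{k+1} = 0.0 + 0.25*10.0 = 2.5
Step 2: y^k = 2.5, reduced costs: (10.0, 3.0)
  x^k = (0.0, 0.0), subgradient = b - a^T x = 10.0
  y^{k+1} = 2.5 + 0.25*10.0 = 5.0
Step 3: y^k = 5.0, reduced costs: (5.0, -2.0)
  x^k = (0.0, 3.0), subgradient = b - a^T x = 4.0
  y^{k+1} = 5.0 + 0.25*4.0 = 6.0
Step 4: y^k = 6.0, reduced costs: (3.0, -4.0)
  x^k = (0.0, 3.0), subgradient = b - a^T x = 4.0
  y^{k+1} = 6.0 + 0.25*4.0 = 7.0
Dual objective at y_4 = 7.0: reduced costs (1.0, -6.0), box minimizer x = (0.0, 3.0)
g(y_4) = b*y + (c1 - a1*y)*x1 + (c2 - a2*y)*x2 = 10*7.0 + 1.0*0.0 + (-6.0)*3.0 = 70.0 + 0.0 - 18.0 = 52.0


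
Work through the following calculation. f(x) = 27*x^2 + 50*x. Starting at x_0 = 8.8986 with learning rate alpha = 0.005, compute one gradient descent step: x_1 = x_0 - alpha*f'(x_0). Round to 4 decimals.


We compute the gradient at x_0 and apply the update.
f'(x) = 54*x + 50
f'(8.8986) = 54*8.8986 + 50 = 530.5244
x_1 = 8.8986 - 0.005*530.5244 = 6.246


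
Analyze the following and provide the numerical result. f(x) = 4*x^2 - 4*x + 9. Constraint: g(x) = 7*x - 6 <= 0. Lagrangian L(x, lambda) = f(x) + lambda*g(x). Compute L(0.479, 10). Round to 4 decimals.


Step 1: Evaluate f(x).
f(0.479) = 4*0.479^2 - 4*0.479 + 9 = 8.0018
Step 2: Evaluate g(x).
g(0.479) = 7*0.479 - 6 = -2.647
Step 3: Compute Lagrangian.
L = 8.0018 + 10*-2.647 = -18.4682


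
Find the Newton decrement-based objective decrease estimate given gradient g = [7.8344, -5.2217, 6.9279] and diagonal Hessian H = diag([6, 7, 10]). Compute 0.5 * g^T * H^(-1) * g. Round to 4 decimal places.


Step 1: H is diagonal, so H^(-1) * g = [1.3057, -0.746, 0.6928].
Step 2: g^T H^(-1) g = sum_i g_i^2 / H_ii
  = (7.8344)^2/6 + (-5.2217)^2/7 + (6.9279)^2/10
  = 10.2296 + 3.8952 + 4.7996 = 18.9244
Step 3: Objective decrease = 0.5 * g^T H^(-1) g = 9.4622


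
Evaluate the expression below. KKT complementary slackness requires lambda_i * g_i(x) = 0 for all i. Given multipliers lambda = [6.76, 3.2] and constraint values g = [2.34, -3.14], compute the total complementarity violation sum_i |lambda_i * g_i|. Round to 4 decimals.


KKT complementary slackness check:
lambda_1 * g_1 = 6.76 * 2.34 = 15.8184
lambda_2 * g_2 = 3.2 * -3.14 = -10.048
Total violation = 15.8184 + 10.048 = 25.8664


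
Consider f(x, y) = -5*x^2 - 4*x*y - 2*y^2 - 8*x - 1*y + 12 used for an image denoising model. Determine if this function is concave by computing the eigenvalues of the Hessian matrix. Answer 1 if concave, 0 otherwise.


The Hessian of f(x,y) = -5*x^2 - 4*x*y - 2*y^2 - 8*x - 1*y + 12 is:
H = [[-10, -4], [-4, -4]]
Trace = -10 - 4 = -14
Determinant = -10*-4 - (-4)^2 = 24
Discriminant = (-14)^2 - 4*24 = 100.0
Eigenvalues: lambda_1 = -12.0, lambda_2 = -2.0
The function is concave.

1


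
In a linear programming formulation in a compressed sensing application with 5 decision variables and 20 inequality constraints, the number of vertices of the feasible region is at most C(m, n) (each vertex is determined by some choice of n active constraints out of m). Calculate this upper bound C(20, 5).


Each vertex corresponds to some choice of n active constraints out of m, so the number of vertices is at most C(m, n) = m! / (n!(m-n)!).
m = 20, n = 5
Numerator: 20 * 19 * 18 * 17 * 16
Denominator: 5! = 120
C(20, 5) = 15504


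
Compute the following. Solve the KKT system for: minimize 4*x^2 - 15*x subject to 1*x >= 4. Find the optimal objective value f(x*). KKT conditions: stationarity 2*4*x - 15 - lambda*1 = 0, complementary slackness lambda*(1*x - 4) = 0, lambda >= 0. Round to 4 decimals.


Step 1: Try lambda = 0 (constraint inactive).
x_unc = 15/(2*4) = 1.875
Check: 1*1.875 = 1.875 < 4 -- violated!
Step 2: Constraint must be active: 1*x = 4
x* = 4/1 = 4.0
lambda = (2*4*4.0 - 15)/1 = 17.0
Step 3: Compute optimal value.
f(x*) = 4*4.0^2 - 15*4.0 = 4.0


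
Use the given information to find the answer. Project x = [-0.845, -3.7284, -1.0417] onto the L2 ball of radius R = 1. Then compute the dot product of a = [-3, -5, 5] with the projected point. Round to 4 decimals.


Step 1: Compute ||x|| (intermediates to 6 decimals).
||x|| = sqrt((-0.845)^2 + (-3.7284)^2 + (-1.0417)^2) = 3.962339
Step 2: Project.
Since ||x|| > R, scale = R/||x|| = 1/3.962339 = 0.252376, proj(x) = scale * x
proj(x) = [-0.213258, -0.940959, -0.2629]
Step 3: Dot product.
a^T * proj(x) = -3*(-0.213258) - 5*(-0.940959) + 5*(-0.2629) = 4.0301


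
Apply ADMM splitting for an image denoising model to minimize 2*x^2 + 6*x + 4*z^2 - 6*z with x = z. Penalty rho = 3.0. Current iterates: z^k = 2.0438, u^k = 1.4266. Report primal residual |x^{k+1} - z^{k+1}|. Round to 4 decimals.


ADMM iteration with rho = 3.0, z^k = 2.0438, u^k = 1.4266
Step 1: x-update.
Minimize 2*x^2 + 6*x + (3.0/2)*(x - 2.0438 + 1.4266)^2
FOC: (2*2 + 3.0)*x = -6 + 3.0*(2.0438 - 1.4266)
x^{k+1} = -0.5926
Step 2: z-update.
Minimize 4*z^2 - 6*z + (3.0/2)*(-0.5926 - z + 1.4266)^2
FOC: (2*4 + 3.0)*z = 6 + 3.0*(-0.5926 + 1.4266)
z^{k+1} = 0.7729
Step 3: u-update.
u^{k+1} = 1.4266 - 0.5926 - 0.7729 = 0.0611
Step 4: Primal residual = |-0.5926 - 0.7729| = 1.3655


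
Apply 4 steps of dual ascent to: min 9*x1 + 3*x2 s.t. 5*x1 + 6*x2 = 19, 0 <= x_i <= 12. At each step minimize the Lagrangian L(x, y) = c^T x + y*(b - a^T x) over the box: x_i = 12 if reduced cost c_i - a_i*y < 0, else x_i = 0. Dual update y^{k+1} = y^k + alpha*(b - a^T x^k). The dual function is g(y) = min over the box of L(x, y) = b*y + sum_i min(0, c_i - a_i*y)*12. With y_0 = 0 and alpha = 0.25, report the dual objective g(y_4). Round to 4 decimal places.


Dual ascent for LP: min 9*x1 + 3*x2, 5*x1 + 6*x2 = 19, 0 <= x_i <= 12
Step 1: y^k = 0.0, reduced costs: (9.0, 3.0)
  x^k = (0.0, 0.0), subgradient = b - a^T x = 19.0
  y^{k+1} = 0.0 + 0.25*19.0 = 4.75
Step 2: y^k = 4.75, reduced costs: (-14.75, -25.5)
  x^k = (12.0, 12.0), subgradient = b - a^T x = -113.0
  y^{k+1} = 4.75 + 0.25*-113.0 = -23.5
Step 3: y^k = -23.5, reduced costs: (126.5, 144.0)
  x^k = (0.0, 0.0), subgradient = b - a^T x = 19.0
  y^{k+1} = -23.5 + 0.25*19.0 = -18.75
Step 4: y^k = -18.75, reduced costs: (102.75, 115.5)
  x^k = (0.0, 0.0), subgradient = b - a^T x = 19.0
  y^{k+1} = -18.75 + 0.25*19.0 = -14.0
Dual objective at y_4 = -14.0: reduced costs (79.0, 87.0), box minimizer x = (0.0, 0.0)
g(y_4) = b*y + (c1 - a1*y)*x1 + (c2 - a2*y)*x2 = 19*(-14.0) + 79.0*0.0 + 87.0*0.0 = -266.0 + 0.0 + 0.0 = -266.0


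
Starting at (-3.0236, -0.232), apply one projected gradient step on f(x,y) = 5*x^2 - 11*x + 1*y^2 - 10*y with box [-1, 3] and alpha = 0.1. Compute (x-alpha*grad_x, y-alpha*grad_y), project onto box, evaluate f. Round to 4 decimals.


Step 1: Compute gradient at (-3.0236, -0.232).
grad_x = 2*5*-3.0236 - 11 = -41.236
grad_y = 2*1*-0.232 - 10 = -10.464
Step 2: Gradient step.
x_raw = -3.0236 - 0.1*-41.236 = 1.1
y_raw = -0.232 - 0.1*-10.464 = 0.8144
Step 3: Project onto [-1, 3].
x_proj = clip(1.1) = 1.1
y_proj = clip(0.8144) = 0.8144
Step 4: Evaluate f.
f(1.1, 0.8144) = -13.5308


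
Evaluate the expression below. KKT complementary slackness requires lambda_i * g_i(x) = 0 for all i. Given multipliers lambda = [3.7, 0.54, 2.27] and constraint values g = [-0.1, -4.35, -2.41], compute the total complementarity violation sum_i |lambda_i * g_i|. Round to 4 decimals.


KKT complementary slackness check:
lambda_1 * g_1 = 3.7 * -0.1 = -0.37
lambda_2 * g_2 = 0.54 * -4.35 = -2.349
lambda_3 * g_3 = 2.27 * -2.41 = -5.4707
Total violation = 0.37 + 2.349 + 5.4707 = 8.1897


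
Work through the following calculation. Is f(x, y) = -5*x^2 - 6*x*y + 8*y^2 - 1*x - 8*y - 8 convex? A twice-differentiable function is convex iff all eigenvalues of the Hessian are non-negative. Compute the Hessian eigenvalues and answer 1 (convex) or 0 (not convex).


The Hessian of f(x,y) = -5*x^2 - 6*x*y + 8*y^2 - 1*x - 8*y - 8 is:
H = [[-10, -6], [-6, 16]]
Trace = -10 + 16 = 6
Determinant = -10*16 - (-6)^2 = -196
Discriminant = (6)^2 - 4*-196 = 820.0
Eigenvalues: lambda_1 = -11.3178, lambda_2 = 17.3178
The function is not convex.

0


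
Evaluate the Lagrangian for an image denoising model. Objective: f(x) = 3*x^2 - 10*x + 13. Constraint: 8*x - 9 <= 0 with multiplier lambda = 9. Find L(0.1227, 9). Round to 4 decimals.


Step 1: Evaluate f(x).
f(0.1227) = 3*0.1227^2 - 10*0.1227 + 13 = 11.8182
Step 2: Evaluate g(x).
g(0.1227) = 8*0.1227 - 9 = -8.0184
Step 3: Compute Lagrangian.
L = 11.8182 + 9*-8.0184 = -60.3474


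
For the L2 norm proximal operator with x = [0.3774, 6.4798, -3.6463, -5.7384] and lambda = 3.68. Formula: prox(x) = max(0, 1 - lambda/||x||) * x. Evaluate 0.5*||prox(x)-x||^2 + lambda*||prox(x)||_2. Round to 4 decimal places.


Step 1: Compute ||x||.
||x|| = 9.3997
Step 2: Compute scaling factor.
scale = max(0, 1 - 3.68/9.3997) = 0.6085
Step 3: prox(x) = [0.2296, 3.943, -2.2188, -3.4918]
||prox(x)|| = 5.7197
Step 4: Proximal objective.
0.5*||prox-x||^2 = 6.7712
lambda*||prox|| = 21.0485
Total = 27.8198


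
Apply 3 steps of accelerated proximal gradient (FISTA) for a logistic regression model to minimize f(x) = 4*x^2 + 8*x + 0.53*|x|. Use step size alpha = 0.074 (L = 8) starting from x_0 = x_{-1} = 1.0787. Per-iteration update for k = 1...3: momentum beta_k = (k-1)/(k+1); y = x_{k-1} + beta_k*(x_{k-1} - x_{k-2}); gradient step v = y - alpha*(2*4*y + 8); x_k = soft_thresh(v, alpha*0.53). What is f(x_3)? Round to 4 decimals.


FISTA on f(x) = 4*x^2 + 8*x + 0.53*|x|
L = 8, alpha = 0.074
Iteration 1: beta = 0.0, y = 1.0787 + 0.0*(1.0787 - 1.0787) = 1.0787
  grad(y) = 16.6296, v = y - alpha*grad = -0.1519
  prox(v) = soft_thresh(-0.1519, 0.0392) = -0.1127
Iteration 2: beta = 0.3333, y = -0.1127 + 0.3333*(-0.1127 - 1.0787) = -0.5098
  grad(y) = 3.9216, v = y - alpha*grad = -0.8
  prox(v) = soft_thresh(-0.8, 0.0392) = -0.7608
Iteration 3: beta = 0.5, y = -0.7608 + 0.5*(-0.7608 + 0.1127) = -1.0848
  grad(y) = -0.6786, v = y - alpha*grad = -1.0346
  prox(v) = soft_thresh(-1.0346, 0.0392) = -0.9954
f(x_3) = 4*(-0.9954)^2 + 8*(-0.9954) + 0.53*|-0.9954| = -3.4724


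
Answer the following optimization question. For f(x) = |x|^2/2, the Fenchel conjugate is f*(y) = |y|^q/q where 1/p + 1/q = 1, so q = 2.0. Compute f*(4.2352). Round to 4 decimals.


The conjugate exponent q satisfies 1/p + 1/q = 1.
p = 2, so q = 2/(2 - 1) = 2.0
|y|^q = 4.2352^2.0 = 17.9369
f*(4.2352) = 17.9369 / 2.0 = 8.9685


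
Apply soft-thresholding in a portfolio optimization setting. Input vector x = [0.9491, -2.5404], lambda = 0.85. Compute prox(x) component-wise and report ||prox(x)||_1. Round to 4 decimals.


Soft-thresholding with lambda = 0.85:
prox(0.9491) = sign(0.9491)*max(|0.9491| - 0.85, 0) = 0.0991
prox(-2.5404) = sign(-2.5404)*max(|-2.5404| - 0.85, 0) = -1.6904
prox(x) = [0.0991, -1.6904]
||prox(x)||_1 = 0.0991 + 1.6904 = 1.7895


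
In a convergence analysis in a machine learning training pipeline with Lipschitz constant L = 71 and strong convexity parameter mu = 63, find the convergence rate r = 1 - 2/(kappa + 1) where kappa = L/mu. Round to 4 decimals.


Step 1: Compute the condition number.
kappa = L/mu = 71/63 = 1.127
Step 2: Compute the convergence rate.
r = 1 - 2/(kappa + 1) = 1 - 2*mu/(L + mu) = (L - mu)/(L + mu) = 8/134 = 0.0597


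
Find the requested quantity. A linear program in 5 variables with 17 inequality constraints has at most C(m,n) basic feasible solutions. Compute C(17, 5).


Each vertex corresponds to some choice of n active constraints out of m, so the number of vertices is at most C(m, n) = m! / (n!(m-n)!).
m = 17, n = 5
Numerator: 17 * 16 * 15 * 14 * 13
Denominator: 5! = 120
C(17, 5) = 6188


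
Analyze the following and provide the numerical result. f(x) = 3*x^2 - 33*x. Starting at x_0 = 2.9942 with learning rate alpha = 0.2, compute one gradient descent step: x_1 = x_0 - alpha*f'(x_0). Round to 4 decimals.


We compute the gradient at x_0 and apply the update.
f'(x) = 6*x - 33
f'(2.9942) = 6*2.9942 - 33 = -15.0348
x_1 = 2.9942 - 0.2*-15.0348 = 6.0012


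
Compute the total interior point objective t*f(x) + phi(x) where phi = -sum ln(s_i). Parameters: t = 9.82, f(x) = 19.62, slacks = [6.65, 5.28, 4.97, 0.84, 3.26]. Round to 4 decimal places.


Step 1: Compute log-barrier.
ln values: [1.8946, 1.6639, 1.6034, -0.1744, 1.1817]
phi = -(1.8946 + 1.6639 + 1.6034 - 0.1744 + 1.1817) = -6.1693
Step 2: Compute augmented objective.
t*f(x) = 9.82*19.62 = 192.6684
Total = 192.6684 - 6.1693 = 186.4991
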